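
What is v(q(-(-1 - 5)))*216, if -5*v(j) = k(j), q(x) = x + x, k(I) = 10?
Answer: -432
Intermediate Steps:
q(x) = 2*x
v(j) = -2 (v(j) = -⅕*10 = -2)
v(q(-(-1 - 5)))*216 = -2*216 = -432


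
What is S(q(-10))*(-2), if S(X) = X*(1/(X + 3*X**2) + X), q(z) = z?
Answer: -5798/29 ≈ -199.93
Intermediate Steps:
S(X) = X*(X + 1/(X + 3*X**2))
S(q(-10))*(-2) = ((1 + (-10)**2 + 3*(-10)**3)/(1 + 3*(-10)))*(-2) = ((1 + 100 + 3*(-1000))/(1 - 30))*(-2) = ((1 + 100 - 3000)/(-29))*(-2) = -1/29*(-2899)*(-2) = (2899/29)*(-2) = -5798/29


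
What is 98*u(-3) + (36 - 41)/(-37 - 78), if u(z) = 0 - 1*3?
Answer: -6761/23 ≈ -293.96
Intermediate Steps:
u(z) = -3 (u(z) = 0 - 3 = -3)
98*u(-3) + (36 - 41)/(-37 - 78) = 98*(-3) + (36 - 41)/(-37 - 78) = -294 - 5/(-115) = -294 - 5*(-1/115) = -294 + 1/23 = -6761/23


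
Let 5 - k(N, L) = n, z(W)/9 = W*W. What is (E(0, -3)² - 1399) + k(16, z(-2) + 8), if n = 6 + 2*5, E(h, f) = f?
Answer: -1401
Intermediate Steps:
z(W) = 9*W² (z(W) = 9*(W*W) = 9*W²)
n = 16 (n = 6 + 10 = 16)
k(N, L) = -11 (k(N, L) = 5 - 1*16 = 5 - 16 = -11)
(E(0, -3)² - 1399) + k(16, z(-2) + 8) = ((-3)² - 1399) - 11 = (9 - 1399) - 11 = -1390 - 11 = -1401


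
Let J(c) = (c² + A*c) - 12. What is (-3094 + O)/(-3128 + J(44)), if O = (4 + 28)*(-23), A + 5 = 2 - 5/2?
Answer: 1915/723 ≈ 2.6487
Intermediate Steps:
A = -11/2 (A = -5 + (2 - 5/2) = -5 - ½ = -11/2 ≈ -5.5000)
O = -736 (O = 32*(-23) = -736)
J(c) = -12 + c² - 11*c/2 (J(c) = (c² - 11*c/2) - 12 = -12 + c² - 11*c/2)
(-3094 + O)/(-3128 + J(44)) = (-3094 - 736)/(-3128 + (-12 + 44² - 11/2*44)) = -3830/(-3128 + (-12 + 1936 - 242)) = -3830/(-3128 + 1682) = -3830/(-1446) = -3830*(-1/1446) = 1915/723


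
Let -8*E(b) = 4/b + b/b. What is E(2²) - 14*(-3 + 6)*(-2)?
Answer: 335/4 ≈ 83.750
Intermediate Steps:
E(b) = -⅛ - 1/(2*b) (E(b) = -(4/b + b/b)/8 = -(4/b + 1)/8 = -(1 + 4/b)/8 = -⅛ - 1/(2*b))
E(2²) - 14*(-3 + 6)*(-2) = (-4 - 1*2²)/(8*(2²)) - 14*(-3 + 6)*(-2) = (⅛)*(-4 - 1*4)/4 - 42*(-2) = (⅛)*(¼)*(-4 - 4) - 14*(-6) = (⅛)*(¼)*(-8) + 84 = -¼ + 84 = 335/4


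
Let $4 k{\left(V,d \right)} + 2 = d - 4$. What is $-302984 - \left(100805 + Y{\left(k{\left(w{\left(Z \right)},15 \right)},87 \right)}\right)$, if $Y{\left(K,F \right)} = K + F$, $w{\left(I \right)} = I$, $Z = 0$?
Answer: $- \frac{1615513}{4} \approx -4.0388 \cdot 10^{5}$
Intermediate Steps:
$k{\left(V,d \right)} = - \frac{3}{2} + \frac{d}{4}$ ($k{\left(V,d \right)} = - \frac{1}{2} + \frac{d - 4}{4} = - \frac{1}{2} + \frac{-4 + d}{4} = - \frac{1}{2} + \left(-1 + \frac{d}{4}\right) = - \frac{3}{2} + \frac{d}{4}$)
$Y{\left(K,F \right)} = F + K$
$-302984 - \left(100805 + Y{\left(k{\left(w{\left(Z \right)},15 \right)},87 \right)}\right) = -302984 + \left(\left(72697 - \left(87 + \left(- \frac{3}{2} + \frac{1}{4} \cdot 15\right)\right)\right) - 173502\right) = -302984 + \left(\left(72697 - \left(87 + \left(- \frac{3}{2} + \frac{15}{4}\right)\right)\right) - 173502\right) = -302984 + \left(\left(72697 - \left(87 + \frac{9}{4}\right)\right) - 173502\right) = -302984 + \left(\left(72697 - \frac{357}{4}\right) - 173502\right) = -302984 + \left(\frac{290431}{4} - 173502\right) = -302984 - \frac{403577}{4} = - \frac{1615513}{4}$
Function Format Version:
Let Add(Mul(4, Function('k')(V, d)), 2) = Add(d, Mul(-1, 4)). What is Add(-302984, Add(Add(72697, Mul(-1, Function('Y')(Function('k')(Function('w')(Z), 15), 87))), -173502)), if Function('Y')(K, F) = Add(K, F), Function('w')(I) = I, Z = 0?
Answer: Rational(-1615513, 4) ≈ -4.0388e+5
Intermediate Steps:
Function('k')(V, d) = Add(Rational(-3, 2), Mul(Rational(1, 4), d)) (Function('k')(V, d) = Add(Rational(-1, 2), Mul(Rational(1, 4), Add(d, Mul(-1, 4)))) = Add(Rational(-1, 2), Mul(Rational(1, 4), Add(d, -4))) = Add(Rational(-1, 2), Mul(Rational(1, 4), Add(-4, d))) = Add(Rational(-1, 2), Add(-1, Mul(Rational(1, 4), d))) = Add(Rational(-3, 2), Mul(Rational(1, 4), d)))
Function('Y')(K, F) = Add(F, K)
Add(-302984, Add(Add(72697, Mul(-1, Function('Y')(Function('k')(Function('w')(Z), 15), 87))), -173502)) = Add(-302984, Add(Add(72697, Mul(-1, Add(87, Add(Rational(-3, 2), Mul(Rational(1, 4), 15))))), -173502)) = Add(-302984, Add(Add(72697, Mul(-1, Add(87, Add(Rational(-3, 2), Rational(15, 4))))), -173502)) = Add(-302984, Add(Add(72697, Mul(-1, Add(87, Rational(9, 4)))), -173502)) = Add(-302984, Add(Add(72697, Mul(-1, Rational(357, 4))), -173502)) = Add(-302984, Add(Add(72697, Rational(-357, 4)), -173502)) = Add(-302984, Add(Rational(290431, 4), -173502)) = Add(-302984, Rational(-403577, 4)) = Rational(-1615513, 4)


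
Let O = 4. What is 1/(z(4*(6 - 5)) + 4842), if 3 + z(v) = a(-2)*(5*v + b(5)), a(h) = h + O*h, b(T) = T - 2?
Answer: 1/4609 ≈ 0.00021697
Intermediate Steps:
b(T) = -2 + T
a(h) = 5*h (a(h) = h + 4*h = 5*h)
z(v) = -33 - 50*v (z(v) = -3 + (5*(-2))*(5*v + (-2 + 5)) = -3 - 10*(5*v + 3) = -3 - 10*(3 + 5*v) = -3 + (-30 - 50*v) = -33 - 50*v)
1/(z(4*(6 - 5)) + 4842) = 1/((-33 - 200*(6 - 5)) + 4842) = 1/((-33 - 200) + 4842) = 1/(-233 + 4842) = 1/4609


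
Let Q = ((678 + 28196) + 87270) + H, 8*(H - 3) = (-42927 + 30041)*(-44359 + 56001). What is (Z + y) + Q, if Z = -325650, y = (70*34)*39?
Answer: -37738069/2 ≈ -1.8869e+7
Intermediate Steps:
y = 92820 (y = 2380*39 = 92820)
H = -37504697/2 (H = 3 + ((-42927 + 30041)*(-44359 + 56001))/8 = 3 + (-12886*11642)/8 = 3 + (⅛)*(-150018812) = 3 - 37504703/2 = -37504697/2 ≈ -1.8752e+7)
Q = -37272409/2 (Q = ((678 + 28196) + 87270) - 37504697/2 = (28874 + 87270) - 37504697/2 = 116144 - 37504697/2 = -37272409/2 ≈ -1.8636e+7)
(Z + y) + Q = (-325650 + 92820) - 37272409/2 = -232830 - 37272409/2 = -37738069/2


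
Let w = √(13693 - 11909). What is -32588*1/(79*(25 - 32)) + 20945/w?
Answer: 32588/553 + 20945*√446/892 ≈ 554.82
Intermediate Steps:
w = 2*√446 (w = √1784 = 2*√446 ≈ 42.237)
-32588*1/(79*(25 - 32)) + 20945/w = -32588*1/(79*(25 - 32)) + 20945/((2*√446)) = -32588/((-7*79)) + 20945*(√446/892) = -32588/(-553) + 20945*√446/892 = -32588*(-1/553) + 20945*√446/892 = 32588/553 + 20945*√446/892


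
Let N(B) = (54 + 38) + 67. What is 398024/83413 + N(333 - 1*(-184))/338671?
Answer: 12255677161/2568142193 ≈ 4.7722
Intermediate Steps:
N(B) = 159 (N(B) = 92 + 67 = 159)
398024/83413 + N(333 - 1*(-184))/338671 = 398024/83413 + 159/338671 = 398024*(1/83413) + 159*(1/338671) = 36184/7583 + 159/338671 = 12255677161/2568142193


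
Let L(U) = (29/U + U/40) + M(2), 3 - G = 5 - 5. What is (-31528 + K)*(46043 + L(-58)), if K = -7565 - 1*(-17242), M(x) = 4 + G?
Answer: -20123918811/20 ≈ -1.0062e+9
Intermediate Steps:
G = 3 (G = 3 - (5 - 5) = 3 - 1*0 = 3 + 0 = 3)
M(x) = 7 (M(x) = 4 + 3 = 7)
K = 9677 (K = -7565 + 17242 = 9677)
L(U) = 7 + 29/U + U/40 (L(U) = (29/U + U/40) + 7 = 7 + 29/U + U/40)
(-31528 + K)*(46043 + L(-58)) = (-31528 + 9677)*(46043 + (7 + 29/(-58) + (1/40)*(-58))) = -21851*(46043 + (7 + 29*(-1/58) - 29/20)) = -21851*(46043 + (7 - ½ - 29/20)) = -21851*(46043 + 101/20) = -21851*920961/20 = -20123918811/20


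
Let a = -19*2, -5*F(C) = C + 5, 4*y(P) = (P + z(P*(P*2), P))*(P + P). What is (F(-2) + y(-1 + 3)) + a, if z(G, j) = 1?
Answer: -178/5 ≈ -35.600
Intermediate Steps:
y(P) = P*(1 + P)/2 (y(P) = ((P + 1)*(P + P))/4 = ((1 + P)*(2*P))/4 = (2*P*(1 + P))/4 = P*(1 + P)/2)
F(C) = -1 - C/5 (F(C) = -(C + 5)/5 = -(5 + C)/5 = -1 - C/5)
a = -38
(F(-2) + y(-1 + 3)) + a = ((-1 - ⅕*(-2)) + (-1 + 3)*(1 + (-1 + 3))/2) - 38 = ((-1 + ⅖) + (½)*2*(1 + 2)) - 38 = (-⅗ + (½)*2*3) - 38 = (-⅗ + 3) - 38 = 12/5 - 38 = -178/5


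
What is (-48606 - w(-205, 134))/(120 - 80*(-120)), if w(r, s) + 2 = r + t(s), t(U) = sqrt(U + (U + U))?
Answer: -16133/3240 - sqrt(402)/9720 ≈ -4.9814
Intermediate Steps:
t(U) = sqrt(3)*sqrt(U) (t(U) = sqrt(U + 2*U) = sqrt(3*U) = sqrt(3)*sqrt(U))
w(r, s) = -2 + r + sqrt(3)*sqrt(s) (w(r, s) = -2 + (r + sqrt(3)*sqrt(s)) = -2 + r + sqrt(3)*sqrt(s))
(-48606 - w(-205, 134))/(120 - 80*(-120)) = (-48606 - (-2 - 205 + sqrt(3)*sqrt(134)))/(120 - 80*(-120)) = (-48606 - (-2 - 205 + sqrt(402)))/(120 + 9600) = (-48606 - (-207 + sqrt(402)))/9720 = (-48606 + (207 - sqrt(402)))*(1/9720) = (-48399 - sqrt(402))*(1/9720) = -16133/3240 - sqrt(402)/9720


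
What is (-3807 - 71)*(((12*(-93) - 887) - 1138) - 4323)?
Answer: 28945392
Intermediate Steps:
(-3807 - 71)*(((12*(-93) - 887) - 1138) - 4323) = -3878*(((-1116 - 887) - 1138) - 4323) = -3878*((-2003 - 1138) - 4323) = -3878*(-3141 - 4323) = -3878*(-7464) = 28945392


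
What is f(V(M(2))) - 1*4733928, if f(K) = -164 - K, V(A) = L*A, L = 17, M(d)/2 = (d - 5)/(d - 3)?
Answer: -4734194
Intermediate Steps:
M(d) = 2*(-5 + d)/(-3 + d) (M(d) = 2*((d - 5)/(d - 3)) = 2*((-5 + d)/(-3 + d)) = 2*(-5 + d)/(-3 + d))
V(A) = 17*A
f(V(M(2))) - 1*4733928 = (-164 - 17*2*(-5 + 2)/(-3 + 2)) - 1*4733928 = (-164 - 17*2*(-3)/(-1)) - 4733928 = (-164 - 17*2*(-1)*(-3)) - 4733928 = (-164 - 17*6) - 4733928 = (-164 - 1*102) - 4733928 = (-164 - 102) - 4733928 = -266 - 4733928 = -4734194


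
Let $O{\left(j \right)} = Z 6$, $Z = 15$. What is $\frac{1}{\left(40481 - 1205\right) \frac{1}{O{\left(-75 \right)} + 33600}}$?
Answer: $\frac{5615}{6546} \approx 0.85778$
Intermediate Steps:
$O{\left(j \right)} = 90$ ($O{\left(j \right)} = 15 \cdot 6 = 90$)
$\frac{1}{\left(40481 - 1205\right) \frac{1}{O{\left(-75 \right)} + 33600}} = \frac{1}{\left(40481 - 1205\right) \frac{1}{90 + 33600}} = \frac{1}{\left(40481 - 1205\right) \frac{1}{33690}} = \frac{1}{39276 \cdot \frac{1}{33690}} = \frac{1}{\frac{6546}{5615}} = \frac{5615}{6546}$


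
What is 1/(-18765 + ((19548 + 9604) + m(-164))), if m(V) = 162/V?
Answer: 82/851653 ≈ 9.6283e-5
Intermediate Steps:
1/(-18765 + ((19548 + 9604) + m(-164))) = 1/(-18765 + ((19548 + 9604) + 162/(-164))) = 1/(-18765 + (29152 + 162*(-1/164))) = 1/(-18765 + (29152 - 81/82)) = 1/(-18765 + 2390383/82) = 1/(851653/82) = 82/851653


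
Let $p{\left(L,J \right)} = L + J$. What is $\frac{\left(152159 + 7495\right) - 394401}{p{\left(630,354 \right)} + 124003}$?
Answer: $- \frac{234747}{124987} \approx -1.8782$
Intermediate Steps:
$p{\left(L,J \right)} = J + L$
$\frac{\left(152159 + 7495\right) - 394401}{p{\left(630,354 \right)} + 124003} = \frac{\left(152159 + 7495\right) - 394401}{\left(354 + 630\right) + 124003} = \frac{159654 - 394401}{984 + 124003} = - \frac{234747}{124987}$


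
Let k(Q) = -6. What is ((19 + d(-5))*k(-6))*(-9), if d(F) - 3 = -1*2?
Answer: 1080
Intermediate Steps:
d(F) = 1 (d(F) = 3 - 1*2 = 3 - 2 = 1)
((19 + d(-5))*k(-6))*(-9) = ((19 + 1)*(-6))*(-9) = (20*(-6))*(-9) = -120*(-9) = 1080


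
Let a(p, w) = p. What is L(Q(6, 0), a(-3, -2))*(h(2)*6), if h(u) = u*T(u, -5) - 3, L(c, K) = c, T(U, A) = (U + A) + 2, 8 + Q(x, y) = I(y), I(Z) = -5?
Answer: 390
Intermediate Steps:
Q(x, y) = -13 (Q(x, y) = -8 - 5 = -13)
T(U, A) = 2 + A + U (T(U, A) = (A + U) + 2 = 2 + A + U)
h(u) = -3 + u*(-3 + u) (h(u) = u*(2 - 5 + u) - 3 = u*(-3 + u) - 3 = -3 + u*(-3 + u))
L(Q(6, 0), a(-3, -2))*(h(2)*6) = -13*(-3 + 2*(-3 + 2))*6 = -13*(-3 + 2*(-1))*6 = -13*(-3 - 2)*6 = -(-65)*6 = -13*(-30) = 390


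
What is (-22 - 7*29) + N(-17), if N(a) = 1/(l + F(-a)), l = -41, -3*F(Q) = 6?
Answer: -9676/43 ≈ -225.02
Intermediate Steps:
F(Q) = -2 (F(Q) = -1/3*6 = -2)
N(a) = -1/43 (N(a) = 1/(-41 - 2) = 1/(-43) = -1/43)
(-22 - 7*29) + N(-17) = (-22 - 7*29) - 1/43 = (-22 - 203) - 1/43 = -225 - 1/43 = -9676/43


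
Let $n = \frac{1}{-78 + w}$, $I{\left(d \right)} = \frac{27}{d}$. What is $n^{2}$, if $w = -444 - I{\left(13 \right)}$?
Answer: $\frac{169}{46416969} \approx 3.6409 \cdot 10^{-6}$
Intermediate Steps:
$w = - \frac{5799}{13}$ ($w = -444 - \frac{27}{13} = - \frac{5799}{13} \approx -446.08$)
$n = - \frac{13}{6813}$ ($n = \frac{1}{-78 - \frac{5799}{13}} = \frac{1}{- \frac{6813}{13}} = - \frac{13}{6813} \approx -0.0019081$)
$n^{2} = \left(- \frac{13}{6813}\right)^{2} = \frac{169}{46416969}$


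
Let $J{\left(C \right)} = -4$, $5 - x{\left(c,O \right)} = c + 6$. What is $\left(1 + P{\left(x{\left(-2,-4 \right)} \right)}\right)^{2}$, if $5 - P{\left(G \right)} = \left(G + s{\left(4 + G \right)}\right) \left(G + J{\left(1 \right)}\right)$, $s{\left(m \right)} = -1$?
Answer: $36$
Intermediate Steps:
$x{\left(c,O \right)} = -1 - c$ ($x{\left(c,O \right)} = 5 - \left(c + 6\right) = 5 - \left(6 + c\right) = -1 - c$)
$P{\left(G \right)} = 5 - \left(-1 + G\right) \left(-4 + G\right)$ ($P{\left(G \right)} = 5 - \left(G - 1\right) \left(G - 4\right) = 5 - \left(-1 + G\right) \left(-4 + G\right)$)
$\left(1 + P{\left(x{\left(-2,-4 \right)} \right)}\right)^{2} = \left(1 + \left(1 - \left(-1 - -2\right)^{2} + 5 \left(-1 - -2\right)\right)\right)^{2} = \left(1 + \left(1 - \left(-1 + 2\right)^{2} + 5 \left(-1 + 2\right)\right)\right)^{2} = \left(1 + \left(1 - 1^{2} + 5 \cdot 1\right)\right)^{2} = \left(1 + \left(1 - 1 + 5\right)\right)^{2} = \left(1 + 5\right)^{2} = 6^{2} = 36$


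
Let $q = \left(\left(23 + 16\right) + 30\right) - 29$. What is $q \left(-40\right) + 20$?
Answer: $-1580$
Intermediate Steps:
$q = 40$ ($q = \left(39 + 30\right) - 29 = 69 - 29 = 40$)
$q \left(-40\right) + 20 = 40 \left(-40\right) + 20 = -1600 + 20 = -1580$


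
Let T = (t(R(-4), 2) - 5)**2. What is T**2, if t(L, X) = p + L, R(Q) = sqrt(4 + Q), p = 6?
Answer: 1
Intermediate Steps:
t(L, X) = 6 + L
T = 1 (T = ((6 + sqrt(4 - 4)) - 5)**2 = ((6 + sqrt(0)) - 5)**2 = ((6 + 0) - 5)**2 = (6 - 5)**2 = 1**2 = 1)
T**2 = 1**2 = 1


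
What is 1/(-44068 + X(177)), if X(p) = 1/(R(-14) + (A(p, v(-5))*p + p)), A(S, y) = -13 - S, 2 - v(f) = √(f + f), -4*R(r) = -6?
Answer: -66903/2948281406 ≈ -2.2692e-5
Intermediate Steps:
R(r) = 3/2 (R(r) = -¼*(-6) = 3/2)
v(f) = 2 - √2*√f (v(f) = 2 - √(f + f) = 2 - √(2*f) = 2 - √2*√f)
X(p) = 1/(3/2 + p + p*(-13 - p)) (X(p) = 1/(3/2 + ((-13 - p)*p + p)) = 1/(3/2 + (p*(-13 - p) + p)) = 1/(3/2 + (p + p*(-13 - p))) = 1/(3/2 + p + p*(-13 - p)))
1/(-44068 + X(177)) = 1/(-44068 + 2/(3 - 24*177 - 2*177²)) = 1/(-44068 + 2/(3 - 4248 - 2*31329)) = 1/(-44068 + 2/(3 - 4248 - 62658)) = 1/(-44068 + 2/(-66903)) = 1/(-44068 + 2*(-1/66903)) = 1/(-44068 - 2/66903) = 1/(-2948281406/66903) = -66903/2948281406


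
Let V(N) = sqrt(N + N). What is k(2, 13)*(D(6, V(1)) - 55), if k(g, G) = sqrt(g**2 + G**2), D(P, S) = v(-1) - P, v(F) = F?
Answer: -62*sqrt(173) ≈ -815.48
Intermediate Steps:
V(N) = sqrt(2)*sqrt(N) (V(N) = sqrt(2*N) = sqrt(2)*sqrt(N))
D(P, S) = -1 - P
k(g, G) = sqrt(G**2 + g**2)
k(2, 13)*(D(6, V(1)) - 55) = sqrt(13**2 + 2**2)*((-1 - 1*6) - 55) = sqrt(169 + 4)*((-1 - 6) - 55) = sqrt(173)*(-7 - 55) = sqrt(173)*(-62) = -62*sqrt(173)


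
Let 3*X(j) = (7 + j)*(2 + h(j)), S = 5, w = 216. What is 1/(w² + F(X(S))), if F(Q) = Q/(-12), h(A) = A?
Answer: 3/139961 ≈ 2.1435e-5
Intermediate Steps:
X(j) = (2 + j)*(7 + j)/3 (X(j) = ((7 + j)*(2 + j))/3 = ((2 + j)*(7 + j))/3 = (2 + j)*(7 + j)/3)
F(Q) = -Q/12 (F(Q) = Q*(-1/12) = -Q/12)
1/(w² + F(X(S))) = 1/(216² - (14/3 + 3*5 + (⅓)*5²)/12) = 1/(46656 - (14/3 + 15 + (⅓)*25)/12) = 1/(46656 - (14/3 + 15 + 25/3)/12) = 1/(46656 - 1/12*28) = 1/(46656 - 7/3) = 1/(139961/3) = 3/139961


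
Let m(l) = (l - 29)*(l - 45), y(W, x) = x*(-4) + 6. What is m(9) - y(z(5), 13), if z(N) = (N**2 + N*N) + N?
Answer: 766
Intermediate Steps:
z(N) = N + 2*N**2 (z(N) = (N**2 + N**2) + N = 2*N**2 + N = N + 2*N**2)
y(W, x) = 6 - 4*x (y(W, x) = -4*x + 6 = 6 - 4*x)
m(l) = (-45 + l)*(-29 + l) (m(l) = (-29 + l)*(-45 + l) = (-45 + l)*(-29 + l))
m(9) - y(z(5), 13) = (1305 + 9**2 - 74*9) - (6 - 4*13) = (1305 + 81 - 666) - (6 - 52) = 720 - 1*(-46) = 720 + 46 = 766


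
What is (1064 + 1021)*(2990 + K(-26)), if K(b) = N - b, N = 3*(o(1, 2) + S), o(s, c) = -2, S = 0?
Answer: 6275850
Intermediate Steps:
N = -6 (N = 3*(-2 + 0) = 3*(-2) = -6)
K(b) = -6 - b
(1064 + 1021)*(2990 + K(-26)) = (1064 + 1021)*(2990 + (-6 - 1*(-26))) = 2085*(2990 + (-6 + 26)) = 2085*(2990 + 20) = 2085*3010 = 6275850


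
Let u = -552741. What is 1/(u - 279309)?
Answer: -1/832050 ≈ -1.2018e-6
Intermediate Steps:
1/(u - 279309) = 1/(-552741 - 279309) = 1/(-832050) = -1/832050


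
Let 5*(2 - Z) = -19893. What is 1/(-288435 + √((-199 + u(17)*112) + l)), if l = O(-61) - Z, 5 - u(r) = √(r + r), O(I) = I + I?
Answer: -1/(288435 - I*√(18708/5 + 112*√34)) ≈ -3.467e-6 - 7.9683e-10*I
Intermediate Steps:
O(I) = 2*I
u(r) = 5 - √2*√r (u(r) = 5 - √(r + r) = 5 - √(2*r) = 5 - √2*√r)
Z = 19903/5 (Z = 2 - ⅕*(-19893) = 2 + 19893/5 = 19903/5 ≈ 3980.6)
l = -20513/5 (l = 2*(-61) - 1*19903/5 = -122 - 19903/5 = -20513/5 ≈ -4102.6)
1/(-288435 + √((-199 + u(17)*112) + l)) = 1/(-288435 + √((-199 + (5 - √2*√17)*112) - 20513/5)) = 1/(-288435 + √((-199 + (5 - √34)*112) - 20513/5)) = 1/(-288435 + √((-199 + (560 - 112*√34)) - 20513/5)) = 1/(-288435 + √((361 - 112*√34) - 20513/5)) = 1/(-288435 + √(-18708/5 - 112*√34))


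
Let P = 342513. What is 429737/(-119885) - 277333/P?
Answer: -180438575786/41062171005 ≈ -4.3943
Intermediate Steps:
429737/(-119885) - 277333/P = 429737/(-119885) - 277333/342513 = 429737*(-1/119885) - 277333*1/342513 = -429737/119885 - 277333/342513 = -180438575786/41062171005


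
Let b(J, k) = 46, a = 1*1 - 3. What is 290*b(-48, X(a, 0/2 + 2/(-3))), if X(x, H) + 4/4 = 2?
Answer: 13340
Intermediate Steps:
a = -2 (a = 1 - 3 = -2)
X(x, H) = 1 (X(x, H) = -1 + 2 = 1)
290*b(-48, X(a, 0/2 + 2/(-3))) = 290*46 = 13340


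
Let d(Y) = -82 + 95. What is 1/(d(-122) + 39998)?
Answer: 1/40011 ≈ 2.4993e-5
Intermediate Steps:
d(Y) = 13
1/(d(-122) + 39998) = 1/(13 + 39998) = 1/40011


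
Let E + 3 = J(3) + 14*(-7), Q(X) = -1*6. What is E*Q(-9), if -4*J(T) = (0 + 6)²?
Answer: 660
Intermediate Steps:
Q(X) = -6
J(T) = -9 (J(T) = -(0 + 6)²/4 = -¼*6² = -¼*36 = -9)
E = -110 (E = -3 + (-9 + 14*(-7)) = -3 + (-9 - 98) = -3 - 107 = -110)
E*Q(-9) = -110*(-6) = 660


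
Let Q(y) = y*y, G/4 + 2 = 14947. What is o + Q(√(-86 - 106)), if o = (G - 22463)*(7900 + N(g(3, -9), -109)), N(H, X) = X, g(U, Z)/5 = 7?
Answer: 290736555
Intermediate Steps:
G = 59780 (G = -8 + 4*14947 = -8 + 59788 = 59780)
g(U, Z) = 35 (g(U, Z) = 5*7 = 35)
o = 290736747 (o = (59780 - 22463)*(7900 - 109) = 37317*7791 = 290736747)
Q(y) = y²
o + Q(√(-86 - 106)) = 290736747 + (√(-86 - 106))² = 290736747 + (√(-192))² = 290736747 + (8*I*√3)² = 290736747 - 192 = 290736555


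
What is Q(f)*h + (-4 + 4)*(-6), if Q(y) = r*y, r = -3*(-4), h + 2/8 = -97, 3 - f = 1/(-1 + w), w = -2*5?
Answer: -39678/11 ≈ -3607.1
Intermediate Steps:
w = -10
f = 34/11 (f = 3 - 1/(-1 - 10) = 3 - 1/(-11) = 3 - 1*(-1/11) = 3 + 1/11 = 34/11 ≈ 3.0909)
h = -389/4 (h = -¼ - 97 = -389/4 ≈ -97.250)
r = 12
Q(y) = 12*y
Q(f)*h + (-4 + 4)*(-6) = (12*(34/11))*(-389/4) + (-4 + 4)*(-6) = (408/11)*(-389/4) + 0*(-6) = -39678/11 + 0 = -39678/11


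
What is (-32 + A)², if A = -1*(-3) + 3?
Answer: 676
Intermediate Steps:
A = 6 (A = 3 + 3 = 6)
(-32 + A)² = (-32 + 6)² = (-26)² = 676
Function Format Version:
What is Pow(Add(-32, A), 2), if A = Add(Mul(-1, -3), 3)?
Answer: 676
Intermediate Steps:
A = 6 (A = Add(3, 3) = 6)
Pow(Add(-32, A), 2) = Pow(Add(-32, 6), 2) = Pow(-26, 2) = 676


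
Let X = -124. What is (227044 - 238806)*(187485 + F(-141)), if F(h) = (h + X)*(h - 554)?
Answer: -4371464920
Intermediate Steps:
F(h) = (-554 + h)*(-124 + h) (F(h) = (h - 124)*(h - 554) = (-124 + h)*(-554 + h) = (-554 + h)*(-124 + h))
(227044 - 238806)*(187485 + F(-141)) = (227044 - 238806)*(187485 + (68696 + (-141)² - 678*(-141))) = -11762*(187485 + (68696 + 19881 + 95598)) = -11762*(187485 + 184175) = -11762*371660 = -4371464920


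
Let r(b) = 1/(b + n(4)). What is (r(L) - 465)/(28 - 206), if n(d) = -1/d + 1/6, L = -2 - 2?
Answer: 22797/8722 ≈ 2.6137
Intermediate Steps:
L = -4
n(d) = ⅙ - 1/d (n(d) = -1/d + 1*(⅙) = -1/d + ⅙ = ⅙ - 1/d)
r(b) = 1/(-1/12 + b) (r(b) = 1/(b + (⅙)*(-6 + 4)/4) = 1/(b + (⅙)*(¼)*(-2)) = 1/(b - 1/12) = 1/(-1/12 + b))
(r(L) - 465)/(28 - 206) = (12/(-1 + 12*(-4)) - 465)/(28 - 206) = (12/(-1 - 48) - 465)/(-178) = -(12/(-49) - 465)/178 = -(12*(-1/49) - 465)/178 = -(-12/49 - 465)/178 = -1/178*(-22797/49) = 22797/8722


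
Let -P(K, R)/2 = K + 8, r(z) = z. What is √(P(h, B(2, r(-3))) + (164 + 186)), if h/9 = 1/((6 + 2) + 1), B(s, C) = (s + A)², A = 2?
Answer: 2*√83 ≈ 18.221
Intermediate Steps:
B(s, C) = (2 + s)² (B(s, C) = (s + 2)² = (2 + s)²)
h = 1 (h = 9/((6 + 2) + 1) = 9/(8 + 1) = 9/9 = 9*(⅑) = 1)
P(K, R) = -16 - 2*K (P(K, R) = -2*(K + 8) = -2*(8 + K) = -16 - 2*K)
√(P(h, B(2, r(-3))) + (164 + 186)) = √((-16 - 2*1) + (164 + 186)) = √((-16 - 2) + 350) = √(-18 + 350) = √332 = 2*√83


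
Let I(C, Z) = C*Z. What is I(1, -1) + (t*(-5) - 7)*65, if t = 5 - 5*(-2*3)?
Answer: -11831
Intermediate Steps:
t = 35 (t = 5 - (-30) = 5 - 5*(-6) = 5 + 30 = 35)
I(1, -1) + (t*(-5) - 7)*65 = 1*(-1) + (35*(-5) - 7)*65 = -1 + (-175 - 7)*65 = -1 - 182*65 = -1 - 11830 = -11831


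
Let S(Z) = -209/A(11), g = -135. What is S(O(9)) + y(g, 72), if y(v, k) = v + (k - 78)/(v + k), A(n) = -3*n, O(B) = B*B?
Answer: -900/7 ≈ -128.57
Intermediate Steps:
O(B) = B**2
y(v, k) = v + (-78 + k)/(k + v)
S(Z) = 19/3 (S(Z) = -209/((-3*11)) = -209/(-33) = -209*(-1/33) = 19/3)
S(O(9)) + y(g, 72) = 19/3 + (-78 + 72 + (-135)**2 + 72*(-135))/(72 - 135) = 19/3 + (-78 + 72 + 18225 - 9720)/(-63) = 19/3 - 1/63*8499 = 19/3 - 2833/21 = -900/7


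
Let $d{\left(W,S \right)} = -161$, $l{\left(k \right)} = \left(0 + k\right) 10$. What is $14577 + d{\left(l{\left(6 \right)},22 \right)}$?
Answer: $14416$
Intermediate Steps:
$l{\left(k \right)} = 10 k$ ($l{\left(k \right)} = k 10 = 10 k$)
$14577 + d{\left(l{\left(6 \right)},22 \right)} = 14577 - 161 = 14416$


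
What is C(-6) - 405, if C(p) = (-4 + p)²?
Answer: -305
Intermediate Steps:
C(-6) - 405 = (-4 - 6)² - 405 = (-10)² - 405 = 100 - 405 = -305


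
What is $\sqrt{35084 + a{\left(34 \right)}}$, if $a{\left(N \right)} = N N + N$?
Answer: $\sqrt{36274} \approx 190.46$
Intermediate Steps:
$a{\left(N \right)} = N + N^{2}$ ($a{\left(N \right)} = N^{2} + N = N + N^{2}$)
$\sqrt{35084 + a{\left(34 \right)}} = \sqrt{35084 + 34 \left(1 + 34\right)} = \sqrt{35084 + 34 \cdot 35} = \sqrt{35084 + 1190} = \sqrt{36274}$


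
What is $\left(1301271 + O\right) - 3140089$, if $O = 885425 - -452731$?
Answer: $-500662$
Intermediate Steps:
$O = 1338156$ ($O = 885425 + 452731 = 1338156$)
$\left(1301271 + O\right) - 3140089 = \left(1301271 + 1338156\right) - 3140089 = 2639427 - 3140089 = -500662$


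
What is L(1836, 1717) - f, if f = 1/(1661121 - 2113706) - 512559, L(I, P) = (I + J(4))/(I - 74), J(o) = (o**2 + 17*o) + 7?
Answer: 408743491589487/797454770 ≈ 5.1256e+5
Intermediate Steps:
J(o) = 7 + o**2 + 17*o
L(I, P) = (91 + I)/(-74 + I) (L(I, P) = (I + (7 + 4**2 + 17*4))/(I - 74) = (I + (7 + 16 + 68))/(-74 + I) = (I + 91)/(-74 + I) = (91 + I)/(-74 + I))
f = -231976515016/452585 (f = 1/(-452585) - 512559 = -1/452585 - 512559 = -231976515016/452585 ≈ -5.1256e+5)
L(1836, 1717) - f = (91 + 1836)/(-74 + 1836) - 1*(-231976515016/452585) = 1927/1762 + 231976515016/452585 = 408743491589487/797454770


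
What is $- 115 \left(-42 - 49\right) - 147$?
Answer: $10318$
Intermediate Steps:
$- 115 \left(-42 - 49\right) - 147 = \left(-115\right) \left(-91\right) - 147 = 10465 - 147 = 10318$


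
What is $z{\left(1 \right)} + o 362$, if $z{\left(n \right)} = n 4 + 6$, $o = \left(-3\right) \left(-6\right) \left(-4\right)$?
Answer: $-26054$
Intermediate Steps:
$o = -72$ ($o = 18 \left(-4\right) = -72$)
$z{\left(n \right)} = 6 + 4 n$ ($z{\left(n \right)} = 4 n + 6 = 6 + 4 n$)
$z{\left(1 \right)} + o 362 = \left(6 + 4 \cdot 1\right) - 26064 = \left(6 + 4\right) - 26064 = 10 - 26064 = -26054$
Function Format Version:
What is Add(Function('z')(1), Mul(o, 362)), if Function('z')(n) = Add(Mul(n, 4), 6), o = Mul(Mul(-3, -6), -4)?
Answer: -26054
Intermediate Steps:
o = -72 (o = Mul(18, -4) = -72)
Function('z')(n) = Add(6, Mul(4, n)) (Function('z')(n) = Add(Mul(4, n), 6) = Add(6, Mul(4, n)))
Add(Function('z')(1), Mul(o, 362)) = Add(Add(6, Mul(4, 1)), Mul(-72, 362)) = Add(Add(6, 4), -26064) = Add(10, -26064) = -26054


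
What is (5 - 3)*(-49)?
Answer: -98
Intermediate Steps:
(5 - 3)*(-49) = 2*(-49) = -98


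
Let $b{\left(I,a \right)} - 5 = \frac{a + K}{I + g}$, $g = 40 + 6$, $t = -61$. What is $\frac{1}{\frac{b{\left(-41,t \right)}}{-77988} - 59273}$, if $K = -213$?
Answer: $- \frac{129980}{7704304457} \approx -1.6871 \cdot 10^{-5}$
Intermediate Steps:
$g = 46$
$b{\left(I,a \right)} = 5 + \frac{-213 + a}{46 + I}$ ($b{\left(I,a \right)} = 5 + \frac{a - 213}{I + 46} = 5 + \frac{-213 + a}{46 + I}$)
$\frac{1}{\frac{b{\left(-41,t \right)}}{-77988} - 59273} = \frac{1}{\frac{\frac{1}{46 - 41} \left(17 - 61 + 5 \left(-41\right)\right)}{-77988} - 59273} = \frac{1}{\frac{17 - 61 - 205}{5} \left(- \frac{1}{77988}\right) - 59273} = \frac{1}{\frac{1}{5} \left(-249\right) \left(- \frac{1}{77988}\right) - 59273} = \frac{1}{\left(- \frac{249}{5}\right) \left(- \frac{1}{77988}\right) - 59273} = \frac{1}{\frac{83}{129980} - 59273} = \frac{1}{- \frac{7704304457}{129980}} = - \frac{129980}{7704304457}$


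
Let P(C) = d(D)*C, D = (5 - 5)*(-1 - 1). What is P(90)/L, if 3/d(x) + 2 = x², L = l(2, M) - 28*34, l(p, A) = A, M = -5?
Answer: 45/319 ≈ 0.14107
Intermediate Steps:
L = -957 (L = -5 - 28*34 = -5 - 952 = -957)
D = 0 (D = 0*(-2) = 0)
d(x) = 3/(-2 + x²)
P(C) = -3*C/2 (P(C) = (3/(-2 + 0²))*C = (3/(-2 + 0))*C = (3/(-2))*C = (3*(-½))*C = -3*C/2)
P(90)/L = -3/2*90/(-957) = -135*(-1/957) = 45/319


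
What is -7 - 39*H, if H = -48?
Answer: 1865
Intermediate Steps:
-7 - 39*H = -7 - 39*(-48) = -7 + 1872 = 1865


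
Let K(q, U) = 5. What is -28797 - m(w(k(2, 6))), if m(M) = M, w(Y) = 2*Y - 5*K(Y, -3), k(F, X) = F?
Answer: -28776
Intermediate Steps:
w(Y) = -25 + 2*Y (w(Y) = 2*Y - 5*5 = 2*Y - 25 = -25 + 2*Y)
-28797 - m(w(k(2, 6))) = -28797 - (-25 + 2*2) = -28797 - (-25 + 4) = -28797 - 1*(-21) = -28797 + 21 = -28776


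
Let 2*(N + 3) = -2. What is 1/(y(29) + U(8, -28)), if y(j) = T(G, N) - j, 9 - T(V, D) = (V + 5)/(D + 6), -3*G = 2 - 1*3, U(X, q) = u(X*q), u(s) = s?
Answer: -3/740 ≈ -0.0040541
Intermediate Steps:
N = -4 (N = -3 + (½)*(-2) = -3 - 1 = -4)
U(X, q) = X*q
G = ⅓ (G = -(2 - 1*3)/3 = -(2 - 3)/3 = -⅓*(-1) = ⅓ ≈ 0.33333)
T(V, D) = 9 - (5 + V)/(6 + D) (T(V, D) = 9 - (V + 5)/(D + 6) = 9 - (5 + V)/(6 + D))
y(j) = 19/3 - j (y(j) = (49 - 1*⅓ + 9*(-4))/(6 - 4) - j = (49 - ⅓ - 36)/2 - j = (½)*(38/3) - j = 19/3 - j)
1/(y(29) + U(8, -28)) = 1/((19/3 - 1*29) + 8*(-28)) = 1/((19/3 - 29) - 224) = 1/(-68/3 - 224) = 1/(-740/3) = -3/740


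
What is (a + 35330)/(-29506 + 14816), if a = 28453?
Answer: -63783/14690 ≈ -4.3419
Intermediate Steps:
(a + 35330)/(-29506 + 14816) = (28453 + 35330)/(-29506 + 14816) = 63783/(-14690) = 63783*(-1/14690) = -63783/14690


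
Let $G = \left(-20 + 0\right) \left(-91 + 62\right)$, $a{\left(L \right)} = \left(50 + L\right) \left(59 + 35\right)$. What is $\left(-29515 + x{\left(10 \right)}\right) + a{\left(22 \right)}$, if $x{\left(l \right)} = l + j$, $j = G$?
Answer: $-22157$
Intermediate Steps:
$a{\left(L \right)} = 4700 + 94 L$ ($a{\left(L \right)} = \left(50 + L\right) 94 = 4700 + 94 L$)
$G = 580$ ($G = \left(-20\right) \left(-29\right) = 580$)
$j = 580$
$x{\left(l \right)} = 580 + l$ ($x{\left(l \right)} = l + 580 = 580 + l$)
$\left(-29515 + x{\left(10 \right)}\right) + a{\left(22 \right)} = \left(-29515 + \left(580 + 10\right)\right) + \left(4700 + 94 \cdot 22\right) = \left(-29515 + 590\right) + \left(4700 + 2068\right) = -28925 + 6768 = -22157$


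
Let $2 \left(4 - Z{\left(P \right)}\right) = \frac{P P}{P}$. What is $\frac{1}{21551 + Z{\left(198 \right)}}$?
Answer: $\frac{1}{21456} \approx 4.6607 \cdot 10^{-5}$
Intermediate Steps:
$Z{\left(P \right)} = 4 - \frac{P}{2}$ ($Z{\left(P \right)} = 4 - \frac{P P \frac{1}{P}}{2} = 4 - \frac{P^{2} \frac{1}{P}}{2} = 4 - \frac{P}{2}$)
$\frac{1}{21551 + Z{\left(198 \right)}} = \frac{1}{21551 + \left(4 - 99\right)} = \frac{1}{21551 - 95} = \frac{1}{21456}$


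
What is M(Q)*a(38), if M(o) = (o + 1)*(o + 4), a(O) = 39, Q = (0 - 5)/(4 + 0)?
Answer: -429/16 ≈ -26.813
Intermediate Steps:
Q = -5/4 ≈ -1.2500
M(o) = (1 + o)*(4 + o)
M(Q)*a(38) = (4 + (-5/4)² + 5*(-5/4))*39 = (4 + 25/16 - 25/4)*39 = -11/16*39 = -429/16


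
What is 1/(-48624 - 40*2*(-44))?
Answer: -1/45104 ≈ -2.2171e-5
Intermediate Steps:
1/(-48624 - 40*2*(-44)) = 1/(-48624 - 80*(-44)) = 1/(-48624 + 3520) = 1/(-45104) = -1/45104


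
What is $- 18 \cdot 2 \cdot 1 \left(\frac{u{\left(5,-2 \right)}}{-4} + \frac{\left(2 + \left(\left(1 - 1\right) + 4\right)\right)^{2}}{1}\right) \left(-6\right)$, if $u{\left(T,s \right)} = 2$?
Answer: $7668$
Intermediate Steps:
$- 18 \cdot 2 \cdot 1 \left(\frac{u{\left(5,-2 \right)}}{-4} + \frac{\left(2 + \left(\left(1 - 1\right) + 4\right)\right)^{2}}{1}\right) \left(-6\right) = - 18 \cdot 2 \cdot 1 \left(\frac{2}{-4} + \frac{\left(2 + \left(\left(1 - 1\right) + 4\right)\right)^{2}}{1}\right) \left(-6\right) = - 18 \cdot 2 \left(2 \left(- \frac{1}{4}\right) + \left(2 + \left(0 + 4\right)\right)^{2} \cdot 1\right) \left(-6\right) = - 18 \cdot 2 \left(- \frac{1}{2} + \left(2 + 4\right)^{2} \cdot 1\right) \left(-6\right) = - 18 \cdot 2 \left(- \frac{1}{2} + 6^{2} \cdot 1\right) \left(-6\right) = - 18 \cdot 2 \left(- \frac{1}{2} + 36 \cdot 1\right) \left(-6\right) = - 18 \cdot 2 \left(- \frac{1}{2} + 36\right) \left(-6\right) = - 18 \cdot 2 \cdot \frac{71}{2} \left(-6\right) = \left(-18\right) 71 \left(-6\right) = \left(-1278\right) \left(-6\right) = 7668$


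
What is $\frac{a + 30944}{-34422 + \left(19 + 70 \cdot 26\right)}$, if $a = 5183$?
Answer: $- \frac{36127}{32583} \approx -1.1088$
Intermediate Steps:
$\frac{a + 30944}{-34422 + \left(19 + 70 \cdot 26\right)} = \frac{5183 + 30944}{-34422 + \left(19 + 70 \cdot 26\right)} = \frac{36127}{-34422 + \left(19 + 1820\right)} = \frac{36127}{-34422 + 1839} = \frac{36127}{-32583} = 36127 \left(- \frac{1}{32583}\right) = - \frac{36127}{32583}$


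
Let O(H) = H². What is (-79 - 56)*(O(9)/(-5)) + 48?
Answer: 2235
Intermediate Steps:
(-79 - 56)*(O(9)/(-5)) + 48 = (-79 - 56)*(9²/(-5)) + 48 = -10935*(-1)/5 + 48 = -135*(-81/5) + 48 = 2187 + 48 = 2235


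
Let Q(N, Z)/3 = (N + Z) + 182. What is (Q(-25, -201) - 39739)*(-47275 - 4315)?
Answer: 2056944890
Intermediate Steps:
Q(N, Z) = 546 + 3*N + 3*Z (Q(N, Z) = 3*((N + Z) + 182) = 3*(182 + N + Z) = 546 + 3*N + 3*Z)
(Q(-25, -201) - 39739)*(-47275 - 4315) = ((546 + 3*(-25) + 3*(-201)) - 39739)*(-47275 - 4315) = ((546 - 75 - 603) - 39739)*(-51590) = (-132 - 39739)*(-51590) = -39871*(-51590) = 2056944890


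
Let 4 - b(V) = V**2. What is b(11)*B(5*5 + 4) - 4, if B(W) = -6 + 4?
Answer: 230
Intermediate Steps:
b(V) = 4 - V**2
B(W) = -2
b(11)*B(5*5 + 4) - 4 = (4 - 1*11**2)*(-2) - 4 = (4 - 1*121)*(-2) - 4 = (4 - 121)*(-2) - 4 = -117*(-2) - 4 = 234 - 4 = 230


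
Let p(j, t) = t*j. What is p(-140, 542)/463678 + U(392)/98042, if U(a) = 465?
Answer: -3611908345/22729959238 ≈ -0.15891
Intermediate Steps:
p(j, t) = j*t
p(-140, 542)/463678 + U(392)/98042 = -140*542/463678 + 465/98042 = -75880*1/463678 + 465*(1/98042) = -37940/231839 + 465/98042 = -3611908345/22729959238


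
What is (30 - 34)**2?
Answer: 16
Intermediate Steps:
(30 - 34)**2 = (-4)**2 = 16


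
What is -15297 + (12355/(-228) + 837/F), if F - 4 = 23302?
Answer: -40786231945/2656884 ≈ -15351.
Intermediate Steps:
F = 23306 (F = 4 + 23302 = 23306)
-15297 + (12355/(-228) + 837/F) = -15297 + (12355/(-228) + 837/23306) = -15297 + (12355*(-1/228) + 837*(1/23306)) = -15297 + (-12355/228 + 837/23306) = -15297 - 143877397/2656884 = -40786231945/2656884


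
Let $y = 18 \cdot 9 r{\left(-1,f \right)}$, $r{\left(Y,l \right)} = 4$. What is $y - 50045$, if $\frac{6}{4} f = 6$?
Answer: $-49397$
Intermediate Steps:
$f = 4$ ($f = \frac{2}{3} \cdot 6 = 4$)
$y = 648$ ($y = 18 \cdot 9 \cdot 4 = 162 \cdot 4 = 648$)
$y - 50045 = 648 - 50045 = -49397$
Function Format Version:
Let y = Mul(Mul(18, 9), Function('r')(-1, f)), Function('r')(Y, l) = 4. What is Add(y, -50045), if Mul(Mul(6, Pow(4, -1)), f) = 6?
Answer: -49397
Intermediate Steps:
f = 4 (f = Mul(Rational(2, 3), 6) = 4)
y = 648 (y = Mul(Mul(18, 9), 4) = Mul(162, 4) = 648)
Add(y, -50045) = Add(648, -50045) = -49397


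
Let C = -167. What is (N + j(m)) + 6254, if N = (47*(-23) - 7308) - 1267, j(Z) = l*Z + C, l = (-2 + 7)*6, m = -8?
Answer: -3809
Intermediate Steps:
l = 30 (l = 5*6 = 30)
j(Z) = -167 + 30*Z (j(Z) = 30*Z - 167 = -167 + 30*Z)
N = -9656 (N = (-1081 - 7308) - 1267 = -8389 - 1267 = -9656)
(N + j(m)) + 6254 = (-9656 + (-167 + 30*(-8))) + 6254 = (-9656 + (-167 - 240)) + 6254 = (-9656 - 407) + 6254 = -10063 + 6254 = -3809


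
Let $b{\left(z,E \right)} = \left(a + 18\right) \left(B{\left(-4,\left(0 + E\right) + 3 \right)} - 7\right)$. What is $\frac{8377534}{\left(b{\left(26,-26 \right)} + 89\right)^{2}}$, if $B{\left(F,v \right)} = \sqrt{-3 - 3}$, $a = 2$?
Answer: $\frac{8377534}{\left(51 - 20 i \sqrt{6}\right)^{2}} \approx 67.328 + 1673.8 i$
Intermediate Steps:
$B{\left(F,v \right)} = i \sqrt{6}$ ($B{\left(F,v \right)} = \sqrt{-6} = i \sqrt{6}$)
$b{\left(z,E \right)} = -140 + 20 i \sqrt{6}$ ($b{\left(z,E \right)} = \left(2 + 18\right) \left(i \sqrt{6} - 7\right) = 20 \left(-7 + i \sqrt{6}\right) = -140 + 20 i \sqrt{6}$)
$\frac{8377534}{\left(b{\left(26,-26 \right)} + 89\right)^{2}} = \frac{8377534}{\left(\left(-140 + 20 i \sqrt{6}\right) + 89\right)^{2}} = \frac{8377534}{\left(-51 + 20 i \sqrt{6}\right)^{2}}$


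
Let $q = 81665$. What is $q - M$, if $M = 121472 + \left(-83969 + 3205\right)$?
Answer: $40957$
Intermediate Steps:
$M = 40708$ ($M = 121472 - 80764 = 40708$)
$q - M = 81665 - 40708 = 40957$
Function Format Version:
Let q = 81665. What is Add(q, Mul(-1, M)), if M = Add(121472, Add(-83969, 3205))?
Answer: 40957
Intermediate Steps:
M = 40708 (M = Add(121472, -80764) = 40708)
Add(q, Mul(-1, M)) = Add(81665, Mul(-1, 40708)) = Add(81665, -40708) = 40957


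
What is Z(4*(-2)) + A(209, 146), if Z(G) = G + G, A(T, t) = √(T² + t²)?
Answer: -16 + √64997 ≈ 238.95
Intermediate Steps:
Z(G) = 2*G
Z(4*(-2)) + A(209, 146) = 2*(4*(-2)) + √(209² + 146²) = 2*(-8) + √(43681 + 21316) = -16 + √64997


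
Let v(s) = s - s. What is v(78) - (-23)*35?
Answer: 805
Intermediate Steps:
v(s) = 0
v(78) - (-23)*35 = 0 - (-23)*35 = 0 - 1*(-805) = 0 + 805 = 805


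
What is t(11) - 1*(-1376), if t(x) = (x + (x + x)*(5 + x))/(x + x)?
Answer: 2785/2 ≈ 1392.5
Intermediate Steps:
t(x) = (x + 2*x*(5 + x))/(2*x) (t(x) = (x + (2*x)*(5 + x))/((2*x)) = (x + 2*x*(5 + x))*(1/(2*x)) = (x + 2*x*(5 + x))/(2*x))
t(11) - 1*(-1376) = (11/2 + 11) - 1*(-1376) = 33/2 + 1376 = 2785/2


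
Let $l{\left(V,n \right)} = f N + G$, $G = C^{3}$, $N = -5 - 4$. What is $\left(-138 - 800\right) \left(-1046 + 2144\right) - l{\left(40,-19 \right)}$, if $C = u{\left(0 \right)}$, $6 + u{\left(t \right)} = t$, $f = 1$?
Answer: $-1029699$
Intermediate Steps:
$N = -9$ ($N = -5 - 4 = -9$)
$u{\left(t \right)} = -6 + t$
$C = -6$ ($C = -6 + 0 = -6$)
$G = -216$ ($G = \left(-6\right)^{3} = -216$)
$l{\left(V,n \right)} = -225$ ($l{\left(V,n \right)} = 1 \left(-9\right) - 216 = -9 - 216 = -225$)
$\left(-138 - 800\right) \left(-1046 + 2144\right) - l{\left(40,-19 \right)} = \left(-138 - 800\right) \left(-1046 + 2144\right) - -225 = \left(-938\right) 1098 + 225 = -1029924 + 225 = -1029699$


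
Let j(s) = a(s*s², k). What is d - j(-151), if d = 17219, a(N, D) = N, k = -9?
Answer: 3460170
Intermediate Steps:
j(s) = s³ (j(s) = s*s² = s³)
d - j(-151) = 17219 - 1*(-151)³ = 17219 - 1*(-3442951) = 17219 + 3442951 = 3460170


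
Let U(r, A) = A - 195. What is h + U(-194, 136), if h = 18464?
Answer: 18405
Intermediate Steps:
U(r, A) = -195 + A
h + U(-194, 136) = 18464 + (-195 + 136) = 18464 - 59 = 18405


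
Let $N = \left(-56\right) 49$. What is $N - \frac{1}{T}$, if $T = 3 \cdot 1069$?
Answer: $- \frac{8800009}{3207} \approx -2744.0$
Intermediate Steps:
$T = 3207$
$N = -2744$
$N - \frac{1}{T} = -2744 - \frac{1}{3207} = - \frac{8800009}{3207}$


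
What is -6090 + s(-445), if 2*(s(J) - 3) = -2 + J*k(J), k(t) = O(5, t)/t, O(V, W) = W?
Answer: -12621/2 ≈ -6310.5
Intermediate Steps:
k(t) = 1 (k(t) = t/t = 1)
s(J) = 2 + J/2 (s(J) = 3 + (-2 + J*1)/2 = 3 + (-2 + J)/2 = 3 + (-1 + J/2) = 2 + J/2)
-6090 + s(-445) = -6090 + (2 + (½)*(-445)) = -6090 + (2 - 445/2) = -6090 - 441/2 = -12621/2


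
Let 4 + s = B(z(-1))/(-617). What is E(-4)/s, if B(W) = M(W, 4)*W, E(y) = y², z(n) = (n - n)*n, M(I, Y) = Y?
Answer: -4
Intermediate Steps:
z(n) = 0 (z(n) = 0*n = 0)
B(W) = 4*W
s = -4 (s = -4 + (4*0)/(-617) = -4 + 0*(-1/617) = -4 + 0 = -4)
E(-4)/s = (-4)²/(-4) = 16*(-¼) = -4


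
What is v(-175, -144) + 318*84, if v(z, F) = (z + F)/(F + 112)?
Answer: 855103/32 ≈ 26722.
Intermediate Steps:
v(z, F) = (F + z)/(112 + F)
v(-175, -144) + 318*84 = (-144 - 175)/(112 - 144) + 318*84 = -319/(-32) + 26712 = -1/32*(-319) + 26712 = 319/32 + 26712 = 855103/32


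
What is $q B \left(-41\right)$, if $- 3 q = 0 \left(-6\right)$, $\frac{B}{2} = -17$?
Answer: $0$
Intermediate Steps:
$B = -34$ ($B = 2 \left(-17\right) = -34$)
$q = 0$ ($q = - \frac{0 \left(-6\right)}{3} = \left(- \frac{1}{3}\right) 0 = 0$)
$q B \left(-41\right) = 0 \left(-34\right) \left(-41\right) = 0 \left(-41\right) = 0$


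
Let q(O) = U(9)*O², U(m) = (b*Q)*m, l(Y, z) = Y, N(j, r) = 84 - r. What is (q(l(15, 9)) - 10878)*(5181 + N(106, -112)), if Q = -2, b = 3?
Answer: -123821556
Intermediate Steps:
U(m) = -6*m (U(m) = (3*(-2))*m = -6*m)
q(O) = -54*O² (q(O) = (-6*9)*O² = -54*O²)
(q(l(15, 9)) - 10878)*(5181 + N(106, -112)) = (-54*15² - 10878)*(5181 + (84 - 1*(-112))) = (-54*225 - 10878)*(5181 + (84 + 112)) = (-12150 - 10878)*(5181 + 196) = -23028*5377 = -123821556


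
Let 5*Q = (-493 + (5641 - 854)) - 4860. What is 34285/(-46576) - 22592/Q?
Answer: 2620909825/13181008 ≈ 198.84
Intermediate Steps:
Q = -566/5 (Q = ((-493 + (5641 - 854)) - 4860)/5 = ((-493 + 4787) - 4860)/5 = (4294 - 4860)/5 = (1/5)*(-566) = -566/5 ≈ -113.20)
34285/(-46576) - 22592/Q = 34285/(-46576) - 22592/(-566/5) = 34285*(-1/46576) - 22592*(-5/566) = -34285/46576 + 56480/283 = 2620909825/13181008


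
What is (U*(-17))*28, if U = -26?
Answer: 12376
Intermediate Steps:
(U*(-17))*28 = -26*(-17)*28 = 442*28 = 12376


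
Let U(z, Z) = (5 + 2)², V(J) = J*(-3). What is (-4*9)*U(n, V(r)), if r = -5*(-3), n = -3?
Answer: -1764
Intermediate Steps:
r = 15
V(J) = -3*J
U(z, Z) = 49 (U(z, Z) = 7² = 49)
(-4*9)*U(n, V(r)) = -4*9*49 = -36*49 = -1764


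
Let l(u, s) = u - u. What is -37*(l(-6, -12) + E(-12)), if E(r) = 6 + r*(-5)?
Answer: -2442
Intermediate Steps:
E(r) = 6 - 5*r
l(u, s) = 0
-37*(l(-6, -12) + E(-12)) = -37*(0 + (6 - 5*(-12))) = -37*(0 + (6 + 60)) = -37*(0 + 66) = -37*66 = -2442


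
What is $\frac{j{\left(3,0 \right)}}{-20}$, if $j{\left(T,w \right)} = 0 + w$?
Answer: $0$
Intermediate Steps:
$j{\left(T,w \right)} = w$
$\frac{j{\left(3,0 \right)}}{-20} = \frac{1}{-20} \cdot 0 = \left(- \frac{1}{20}\right) 0 = 0$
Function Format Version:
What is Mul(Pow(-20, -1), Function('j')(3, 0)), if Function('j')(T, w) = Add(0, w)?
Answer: 0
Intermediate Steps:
Function('j')(T, w) = w
Mul(Pow(-20, -1), Function('j')(3, 0)) = Mul(Pow(-20, -1), 0) = Mul(Rational(-1, 20), 0) = 0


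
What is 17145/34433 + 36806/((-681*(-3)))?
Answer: 1302368233/70346619 ≈ 18.514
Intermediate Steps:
17145/34433 + 36806/((-681*(-3))) = 17145*(1/34433) + 36806/2043 = 17145/34433 + 36806*(1/2043) = 17145/34433 + 36806/2043 = 1302368233/70346619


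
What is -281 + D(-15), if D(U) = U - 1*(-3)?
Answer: -293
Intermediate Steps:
D(U) = 3 + U (D(U) = U + 3 = 3 + U)
-281 + D(-15) = -281 + (3 - 15) = -281 - 12 = -293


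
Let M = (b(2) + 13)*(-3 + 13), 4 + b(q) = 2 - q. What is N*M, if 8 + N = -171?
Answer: -16110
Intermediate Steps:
N = -179 (N = -8 - 171 = -179)
b(q) = -2 - q (b(q) = -4 + (2 - q) = -2 - q)
M = 90 (M = ((-2 - 1*2) + 13)*(-3 + 13) = ((-2 - 2) + 13)*10 = (-4 + 13)*10 = 9*10 = 90)
N*M = -179*90 = -16110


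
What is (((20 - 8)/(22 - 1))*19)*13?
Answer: 988/7 ≈ 141.14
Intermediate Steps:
(((20 - 8)/(22 - 1))*19)*13 = ((12/21)*19)*13 = ((12*(1/21))*19)*13 = ((4/7)*19)*13 = (76/7)*13 = 988/7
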